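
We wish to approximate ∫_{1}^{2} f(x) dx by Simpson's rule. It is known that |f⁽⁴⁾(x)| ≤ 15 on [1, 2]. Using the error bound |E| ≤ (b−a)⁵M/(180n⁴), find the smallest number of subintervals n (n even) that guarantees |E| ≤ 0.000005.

12

Need 15/(180n⁴) ≤ 0.000005.
n⁴ ≥ 15/(180·0.000005) = 16666.7 ⇒ n ≥ 11.3622, so the smallest even n is 12. (n must be even for Simpson's rule.)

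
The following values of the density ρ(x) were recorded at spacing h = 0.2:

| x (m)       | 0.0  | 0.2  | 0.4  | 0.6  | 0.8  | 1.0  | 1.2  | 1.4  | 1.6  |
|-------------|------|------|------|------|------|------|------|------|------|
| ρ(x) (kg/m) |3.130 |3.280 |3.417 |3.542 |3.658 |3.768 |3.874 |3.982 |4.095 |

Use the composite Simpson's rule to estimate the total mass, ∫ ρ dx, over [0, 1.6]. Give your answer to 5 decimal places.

h = 0.2, n = 8.
(h/3)·[y₀ + 4y₁ + 2y₂ + 4y₃ + 2y₄ + 4y₅ + 2y₆ + 4y₇ + y₈] = 0.066667·(87.411) = 5.82740.

5.82740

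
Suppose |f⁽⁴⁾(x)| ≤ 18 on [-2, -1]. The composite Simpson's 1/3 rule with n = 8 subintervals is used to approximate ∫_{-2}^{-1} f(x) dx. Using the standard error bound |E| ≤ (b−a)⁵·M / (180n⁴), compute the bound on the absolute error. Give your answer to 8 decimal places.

0.00002441

|E| ≤ (1)⁵·18 / (180·8⁴) = 18/737280 = 0.00002441.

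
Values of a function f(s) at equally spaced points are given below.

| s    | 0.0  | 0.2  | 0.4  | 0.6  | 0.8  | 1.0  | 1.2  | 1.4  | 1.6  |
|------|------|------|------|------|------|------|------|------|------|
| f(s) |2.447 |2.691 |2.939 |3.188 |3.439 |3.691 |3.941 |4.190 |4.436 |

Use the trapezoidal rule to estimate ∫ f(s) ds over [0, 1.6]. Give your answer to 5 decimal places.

5.50410

h = 0.2, n = 8.
(h/2)·[y₀ + 2y₁ + 2y₂ + 2y₃ + 2y₄ + 2y₅ + 2y₆ + 2y₇ + y₈] = 0.1·(55.041) = 5.50410.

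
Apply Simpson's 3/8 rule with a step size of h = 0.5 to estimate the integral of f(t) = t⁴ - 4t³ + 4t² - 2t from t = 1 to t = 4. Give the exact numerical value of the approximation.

h = (4 − 1)/6 = 0.5.
Nodes t₀,…,t₆ = 1, 1.5, 2, 2.5, 3, 3.5, 4.
f(t) = t⁴ - 4t³ + 4t² - 2t: f₀=-1, f₁=-2.4375, f₂=-4, f₃=-3.4375, f₄=3, f₅=20.5625, f₆=56.
(3h/8)·[f₀ + 3f₁ + 3f₂ + 2f₃ + 3f₄ + 3f₅ + f₆] = 0.1875·(99.5) = 18.65625.

18.65625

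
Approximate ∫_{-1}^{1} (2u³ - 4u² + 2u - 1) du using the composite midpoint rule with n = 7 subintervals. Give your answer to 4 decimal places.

-4.6122

h = (1 − (-1))/7 = 0.285714.
Midpoints m₁,…,m₇ = -0.857143, -0.571429, -0.285714, 0, 0.285714, 0.571429, 0.857143.
f(m₁)=-6.912536, f(m₂)=-3.822157, f(m₃)=-1.944606, f(m₄)=-1, f(m₅)=-0.708455, f(m₆)=-0.790087, f(m₇)=-0.965015.
h·[f(m₁) + f(m₂) + f(m₃) + f(m₄) + f(m₅) + f(m₆) + f(m₇)] = 0.285714·(-16.142857) = -4.6122.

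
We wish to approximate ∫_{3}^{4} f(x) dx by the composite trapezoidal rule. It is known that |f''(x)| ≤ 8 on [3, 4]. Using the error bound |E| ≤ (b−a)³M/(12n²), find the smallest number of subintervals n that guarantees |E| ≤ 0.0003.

48

Need 8/(12n²) ≤ 0.0003.
n² ≥ 8/(12·0.0003) = 2222.22 ⇒ n ≥ 47.1405, so the smallest n is 48.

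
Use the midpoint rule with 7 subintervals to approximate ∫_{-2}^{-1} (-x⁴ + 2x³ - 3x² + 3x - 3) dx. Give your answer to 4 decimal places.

h = (-1 − (-2))/7 = 0.142857.
Midpoints m₁,…,m₇ = -1.928571, -1.785714, -1.642857, -1.5, -1.357143, -1.214286, -1.071429.
f(m₁)=-48.123933, f(m₂)=-39.480243, f(m₃)=-32.178077, f(m₄)=-26.0625, f(m₅)=-20.988572, f(m₆)=-16.821350, f(m₇)=-13.435886.
h·[f(m₁) + f(m₂) + f(m₃) + f(m₄) + f(m₅) + f(m₆) + f(m₇)] = 0.142857·(-197.090561) = -28.1558.

-28.1558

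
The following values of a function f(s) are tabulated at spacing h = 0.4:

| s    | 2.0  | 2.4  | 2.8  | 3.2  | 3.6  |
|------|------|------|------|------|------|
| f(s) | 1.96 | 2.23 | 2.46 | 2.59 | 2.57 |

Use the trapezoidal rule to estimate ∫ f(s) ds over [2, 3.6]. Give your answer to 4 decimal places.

h = 0.4, n = 4.
(h/2)·[y₀ + 2y₁ + 2y₂ + 2y₃ + y₄] = 0.2·(19.09) = 3.8180.

3.8180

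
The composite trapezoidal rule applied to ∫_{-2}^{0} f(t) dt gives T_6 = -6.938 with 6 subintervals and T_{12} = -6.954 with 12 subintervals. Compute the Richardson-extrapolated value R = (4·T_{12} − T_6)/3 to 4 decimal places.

R = (4·T_{12} − T_6) / 3 = (4·(-6.954) − (-6.938))/3 = (-20.878)/3 = -6.9593.

-6.9593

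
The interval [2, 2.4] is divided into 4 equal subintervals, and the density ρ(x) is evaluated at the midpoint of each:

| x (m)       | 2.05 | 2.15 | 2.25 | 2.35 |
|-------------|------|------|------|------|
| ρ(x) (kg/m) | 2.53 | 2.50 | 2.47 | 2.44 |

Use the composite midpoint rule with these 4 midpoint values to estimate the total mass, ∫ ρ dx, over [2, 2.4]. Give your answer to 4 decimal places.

h = 0.1, n = 4.
h·[y(m₁) + y(m₂) + y(m₃) + y(m₄)] = 0.1·(9.94) = 0.9940.

0.9940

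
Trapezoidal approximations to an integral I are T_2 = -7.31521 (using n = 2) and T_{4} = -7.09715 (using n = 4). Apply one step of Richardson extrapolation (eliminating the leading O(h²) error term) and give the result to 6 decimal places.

R = (4·T_{4} − T_2) / 3 = (4·(-7.09715) − (-7.31521))/3 = (-21.07339)/3 = -7.024463.

-7.024463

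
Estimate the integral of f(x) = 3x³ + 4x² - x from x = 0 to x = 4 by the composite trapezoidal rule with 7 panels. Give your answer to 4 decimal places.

h = (4 − 0)/7 = 0.571429.
Nodes x₀,…,x₇ = 0, 0.571429, 1.142857, 1.714286, 2.285714, 2.857143, 3.428571, 4.
f(x) = 3x³ + 4x² - x: f₀=0, f₁=1.294461, f₂=8.559767, f₃=25.154519, f₄=54.437318, f₅=99.766764, f₆=164.501458, f₇=252.
(h/2)·[f₀ + 2f₁ + 2f₂ + 2f₃ + 2f₄ + 2f₅ + 2f₆ + f₇] = 0.285714·(959.428571) = 274.1224.

274.1224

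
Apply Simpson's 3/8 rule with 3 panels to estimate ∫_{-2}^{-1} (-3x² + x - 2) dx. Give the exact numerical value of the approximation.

-10.5

h = (-1 − (-2))/3 = 0.333333.
Nodes x₀,…,x₃ = -2, -1.666667, -1.333333, -1.
f(x) = -3x² + x - 2: f₀=-16, f₁=-12, f₂=-8.666667, f₃=-6.
(3h/8)·[f₀ + 3f₁ + 3f₂ + f₃] = 0.125·(-84) = -10.5.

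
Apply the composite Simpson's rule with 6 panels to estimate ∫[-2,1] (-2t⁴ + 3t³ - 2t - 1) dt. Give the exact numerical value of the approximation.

h = (1 − (-2))/6 = 0.5.
Nodes t₀,…,t₆ = -2, -1.5, -1, -0.5, 0, 0.5, 1.
f(t) = -2t⁴ + 3t³ - 2t - 1: f₀=-53, f₁=-18.25, f₂=-4, f₃=-0.5, f₄=-1, f₅=-1.75, f₆=-2.
(h/3)·[f₀ + 4f₁ + 2f₂ + 4f₃ + 2f₄ + 4f₅ + f₆] = 0.166667·(-147) = -24.5.

-24.5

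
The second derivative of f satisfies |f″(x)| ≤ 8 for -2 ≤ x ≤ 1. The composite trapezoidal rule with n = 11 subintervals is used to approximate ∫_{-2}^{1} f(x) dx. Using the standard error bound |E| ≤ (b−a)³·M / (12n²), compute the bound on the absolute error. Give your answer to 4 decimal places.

|E| ≤ (3)³·8 / (12·11²) = 216/1452 = 0.1488.

0.1488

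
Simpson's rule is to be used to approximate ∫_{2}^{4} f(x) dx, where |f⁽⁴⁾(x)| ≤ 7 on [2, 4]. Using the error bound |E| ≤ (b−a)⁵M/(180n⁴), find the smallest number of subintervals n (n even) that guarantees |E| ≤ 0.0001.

12

Need 224/(180n⁴) ≤ 0.0001.
n⁴ ≥ 224/(180·0.0001) = 12444.4 ⇒ n ≥ 10.5619, so the smallest even n is 12. (n must be even for Simpson's rule.)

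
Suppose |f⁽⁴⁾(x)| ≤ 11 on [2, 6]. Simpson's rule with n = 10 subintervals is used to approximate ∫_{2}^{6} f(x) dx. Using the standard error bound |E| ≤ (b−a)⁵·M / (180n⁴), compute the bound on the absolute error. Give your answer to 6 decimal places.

0.006258

|E| ≤ (4)⁵·11 / (180·10⁴) = 11264/1800000 = 0.006258.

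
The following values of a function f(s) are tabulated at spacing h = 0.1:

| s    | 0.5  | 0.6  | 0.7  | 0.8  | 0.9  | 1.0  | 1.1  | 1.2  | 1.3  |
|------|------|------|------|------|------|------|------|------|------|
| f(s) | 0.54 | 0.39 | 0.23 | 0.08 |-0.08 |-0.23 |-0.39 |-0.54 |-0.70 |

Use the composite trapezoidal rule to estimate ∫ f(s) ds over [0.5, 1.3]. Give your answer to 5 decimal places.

-0.06200

h = 0.1, n = 8.
(h/2)·[y₀ + 2y₁ + 2y₂ + 2y₃ + 2y₄ + 2y₅ + 2y₆ + 2y₇ + y₈] = 0.05·(-1.24) = -0.06200.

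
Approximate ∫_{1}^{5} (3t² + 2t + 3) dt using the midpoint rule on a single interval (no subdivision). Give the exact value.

144

M = (b−a)·f(3) = 4·(36) = 144.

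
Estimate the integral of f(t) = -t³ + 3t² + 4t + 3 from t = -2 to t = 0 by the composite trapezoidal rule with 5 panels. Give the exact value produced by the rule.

10.32

h = (0 − (-2))/5 = 0.4.
Nodes t₀,…,t₅ = -2, -1.6, -1.2, -0.8, -0.4, 0.
f(t) = -t³ + 3t² + 4t + 3: f₀=15, f₁=8.376, f₂=4.248, f₃=2.232, f₄=1.944, f₅=3.
(h/2)·[f₀ + 2f₁ + 2f₂ + 2f₃ + 2f₄ + f₅] = 0.2·(51.6) = 10.32.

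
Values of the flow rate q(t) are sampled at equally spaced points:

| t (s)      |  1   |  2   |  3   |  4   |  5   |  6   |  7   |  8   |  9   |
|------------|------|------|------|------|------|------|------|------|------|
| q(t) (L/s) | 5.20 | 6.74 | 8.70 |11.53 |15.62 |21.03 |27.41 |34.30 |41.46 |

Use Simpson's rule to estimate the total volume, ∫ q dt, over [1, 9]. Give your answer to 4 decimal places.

148.1733

h = 1, n = 8.
(h/3)·[y₀ + 4y₁ + 2y₂ + 4y₃ + 2y₄ + 4y₅ + 2y₆ + 4y₇ + y₈] = 0.333333·(444.52) = 148.1733.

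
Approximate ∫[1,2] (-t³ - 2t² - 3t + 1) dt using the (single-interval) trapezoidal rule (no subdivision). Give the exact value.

T = (b−a)/2 · [f(1) + f(2)] = 0.5·[(-5) + (-21)] = -13.

-13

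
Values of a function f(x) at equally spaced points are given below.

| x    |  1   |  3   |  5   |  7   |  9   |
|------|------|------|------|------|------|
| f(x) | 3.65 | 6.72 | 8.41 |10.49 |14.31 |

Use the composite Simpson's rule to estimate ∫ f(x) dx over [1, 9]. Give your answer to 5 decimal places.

69.08000

h = 2, n = 4.
(h/3)·[y₀ + 4y₁ + 2y₂ + 4y₃ + y₄] = 0.666667·(103.62) = 69.08000.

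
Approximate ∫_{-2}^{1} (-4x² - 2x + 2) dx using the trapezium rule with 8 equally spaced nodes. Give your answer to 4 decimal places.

-3.3673

h = (1 − (-2))/7 = 0.428571.
Nodes x₀,…,x₇ = -2, -1.571429, -1.142857, -0.714286, -0.285714, 0.142857, 0.571429, 1.
f(x) = -4x² - 2x + 2: f₀=-10, f₁=-4.734694, f₂=-0.938776, f₃=1.387755, f₄=2.244898, f₅=1.632653, f₆=-0.448980, f₇=-4.
(h/2)·[f₀ + 2f₁ + 2f₂ + 2f₃ + 2f₄ + 2f₅ + 2f₆ + f₇] = 0.214286·(-15.714286) = -3.3673.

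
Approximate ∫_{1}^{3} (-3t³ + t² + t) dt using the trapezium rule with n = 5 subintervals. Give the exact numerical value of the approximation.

h = (3 − 1)/5 = 0.4.
Nodes t₀,…,t₅ = 1, 1.4, 1.8, 2.2, 2.6, 3.
f(t) = -3t³ + t² + t: f₀=-1, f₁=-4.872, f₂=-12.456, f₃=-24.904, f₄=-43.368, f₅=-69.
(h/2)·[f₀ + 2f₁ + 2f₂ + 2f₃ + 2f₄ + f₅] = 0.2·(-241.2) = -48.24.

-48.24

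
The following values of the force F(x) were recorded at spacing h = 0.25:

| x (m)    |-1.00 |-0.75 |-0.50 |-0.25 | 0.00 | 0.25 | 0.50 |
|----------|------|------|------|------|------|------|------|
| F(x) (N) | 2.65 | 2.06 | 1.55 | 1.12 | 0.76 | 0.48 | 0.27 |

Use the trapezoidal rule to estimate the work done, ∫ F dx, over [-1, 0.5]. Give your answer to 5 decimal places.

1.85750

h = 0.25, n = 6.
(h/2)·[y₀ + 2y₁ + 2y₂ + 2y₃ + 2y₄ + 2y₅ + y₆] = 0.125·(14.86) = 1.85750.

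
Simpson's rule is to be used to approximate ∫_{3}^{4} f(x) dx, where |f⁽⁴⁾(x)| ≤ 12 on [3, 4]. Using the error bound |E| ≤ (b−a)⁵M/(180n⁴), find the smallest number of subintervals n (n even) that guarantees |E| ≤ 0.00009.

Need 12/(180n⁴) ≤ 0.00009.
n⁴ ≥ 12/(180·0.00009) = 740.741 ⇒ n ≥ 5.2169, so the smallest even n is 6. (n must be even for Simpson's rule.)

6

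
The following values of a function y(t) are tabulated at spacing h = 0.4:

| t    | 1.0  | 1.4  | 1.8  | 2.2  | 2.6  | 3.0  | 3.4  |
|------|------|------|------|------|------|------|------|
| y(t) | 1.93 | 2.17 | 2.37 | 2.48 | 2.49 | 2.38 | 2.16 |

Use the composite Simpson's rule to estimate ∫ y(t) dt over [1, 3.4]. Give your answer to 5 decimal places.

h = 0.4, n = 6.
(h/3)·[y₀ + 4y₁ + 2y₂ + 4y₃ + 2y₄ + 4y₅ + y₆] = 0.133333·(41.93) = 5.59067.

5.59067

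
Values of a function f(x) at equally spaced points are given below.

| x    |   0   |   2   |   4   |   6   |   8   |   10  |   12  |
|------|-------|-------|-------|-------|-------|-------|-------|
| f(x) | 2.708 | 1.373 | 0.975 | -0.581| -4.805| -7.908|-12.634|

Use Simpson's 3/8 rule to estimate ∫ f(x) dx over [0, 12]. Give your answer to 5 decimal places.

-31.63725

h = 2, n = 6.
(3h/8)·[y₀ + 3y₁ + 3y₂ + 2y₃ + 3y₄ + 3y₅ + y₆] = 0.75·(-42.183) = -31.63725.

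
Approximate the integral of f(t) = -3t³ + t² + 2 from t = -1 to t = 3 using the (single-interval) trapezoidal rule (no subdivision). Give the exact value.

T = (b−a)/2 · [f(-1) + f(3)] = 2·[6 + (-70)] = -128.

-128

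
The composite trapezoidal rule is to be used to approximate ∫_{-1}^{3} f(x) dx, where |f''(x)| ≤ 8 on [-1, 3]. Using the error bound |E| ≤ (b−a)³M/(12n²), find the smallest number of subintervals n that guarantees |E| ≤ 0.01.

Need 512/(12n²) ≤ 0.01.
n² ≥ 512/(12·0.01) = 4266.67 ⇒ n ≥ 65.3197, so the smallest n is 66.

66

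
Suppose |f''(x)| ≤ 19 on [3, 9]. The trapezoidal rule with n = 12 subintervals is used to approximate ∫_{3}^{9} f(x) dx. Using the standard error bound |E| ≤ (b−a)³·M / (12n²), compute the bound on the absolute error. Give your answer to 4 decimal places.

2.3750

|E| ≤ (6)³·19 / (12·12²) = 4104/1728 = 2.3750.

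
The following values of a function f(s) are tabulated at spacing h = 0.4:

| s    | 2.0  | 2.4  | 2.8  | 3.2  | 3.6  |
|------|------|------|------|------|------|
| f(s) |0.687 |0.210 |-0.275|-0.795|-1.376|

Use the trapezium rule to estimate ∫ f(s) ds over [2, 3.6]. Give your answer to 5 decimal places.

-0.48180

h = 0.4, n = 4.
(h/2)·[y₀ + 2y₁ + 2y₂ + 2y₃ + y₄] = 0.2·(-2.409) = -0.48180.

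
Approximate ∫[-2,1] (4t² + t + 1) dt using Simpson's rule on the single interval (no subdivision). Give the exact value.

13.5

S = (b−a)/6 · [f(-2) + 4f(-0.5) + f(1)] = 0.5·[15 + 4·1.5 + 6] = 13.5.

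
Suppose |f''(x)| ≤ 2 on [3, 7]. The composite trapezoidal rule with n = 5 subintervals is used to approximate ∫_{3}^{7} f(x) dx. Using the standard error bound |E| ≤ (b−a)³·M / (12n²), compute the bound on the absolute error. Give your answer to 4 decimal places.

|E| ≤ (4)³·2 / (12·5²) = 128/300 = 0.4267.

0.4267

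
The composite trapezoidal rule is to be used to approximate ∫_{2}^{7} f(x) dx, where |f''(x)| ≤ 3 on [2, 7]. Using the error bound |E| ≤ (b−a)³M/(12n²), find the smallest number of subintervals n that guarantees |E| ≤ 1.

Need 375/(12n²) ≤ 1.
n² ≥ 375/(12·1) = 31.25 ⇒ n ≥ 5.5902, so the smallest n is 6.

6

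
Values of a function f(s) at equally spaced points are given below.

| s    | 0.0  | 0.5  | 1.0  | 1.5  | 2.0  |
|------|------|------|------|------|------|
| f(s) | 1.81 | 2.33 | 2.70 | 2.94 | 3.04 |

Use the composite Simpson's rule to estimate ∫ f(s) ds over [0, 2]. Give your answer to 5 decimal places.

5.22167

h = 0.5, n = 4.
(h/3)·[y₀ + 4y₁ + 2y₂ + 4y₃ + y₄] = 0.166667·(31.33) = 5.22167.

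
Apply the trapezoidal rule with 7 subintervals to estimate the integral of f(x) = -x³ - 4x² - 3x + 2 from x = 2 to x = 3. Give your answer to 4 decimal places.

h = (3 − 2)/7 = 0.142857.
Nodes x₀,…,x₇ = 2, 2.142857, 2.285714, 2.428571, 2.571429, 2.714286, 2.857143, 3.
f(x) = -x³ - 4x² - 3x + 2: f₀=-28, f₁=-32.635569, f₂=-37.696793, f₃=-43.201166, f₄=-49.166181, f₅=-55.609329, f₆=-62.548105, f₇=-70.
(h/2)·[f₀ + 2f₁ + 2f₂ + 2f₃ + 2f₄ + 2f₅ + 2f₆ + f₇] = 0.071429·(-659.714286) = -47.1224.

-47.1224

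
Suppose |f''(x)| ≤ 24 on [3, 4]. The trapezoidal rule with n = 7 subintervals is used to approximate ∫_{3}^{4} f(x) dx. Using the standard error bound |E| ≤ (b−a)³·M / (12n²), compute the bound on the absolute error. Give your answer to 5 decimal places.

0.04082

|E| ≤ (1)³·24 / (12·7²) = 24/588 = 0.04082.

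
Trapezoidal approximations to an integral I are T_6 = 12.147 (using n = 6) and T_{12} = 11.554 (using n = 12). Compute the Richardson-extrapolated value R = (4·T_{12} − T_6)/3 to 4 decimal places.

R = (4·T_{12} − T_6) / 3 = (4·11.554 − 12.147)/3 = (34.069)/3 = 11.3563.

11.3563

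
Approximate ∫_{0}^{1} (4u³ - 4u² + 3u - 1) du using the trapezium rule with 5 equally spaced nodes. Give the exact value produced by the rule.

0.1875

h = (1 − 0)/4 = 0.25.
Nodes u₀,…,u₄ = 0, 0.25, 0.5, 0.75, 1.
f(u) = 4u³ - 4u² + 3u - 1: f₀=-1, f₁=-0.4375, f₂=0, f₃=0.6875, f₄=2.
(h/2)·[f₀ + 2f₁ + 2f₂ + 2f₃ + f₄] = 0.125·(1.5) = 0.1875.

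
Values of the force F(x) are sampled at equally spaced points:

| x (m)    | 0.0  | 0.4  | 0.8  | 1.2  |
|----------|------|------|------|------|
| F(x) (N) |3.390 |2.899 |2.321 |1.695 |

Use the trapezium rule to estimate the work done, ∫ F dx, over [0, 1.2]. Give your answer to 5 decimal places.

h = 0.4, n = 3.
(h/2)·[y₀ + 2y₁ + 2y₂ + y₃] = 0.2·(15.525) = 3.10500.

3.10500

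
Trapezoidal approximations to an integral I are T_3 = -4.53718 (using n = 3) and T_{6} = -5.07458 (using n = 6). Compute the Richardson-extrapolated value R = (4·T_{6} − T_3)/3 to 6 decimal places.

-5.253713

R = (4·T_{6} − T_3) / 3 = (4·(-5.07458) − (-4.53718))/3 = (-15.76114)/3 = -5.253713.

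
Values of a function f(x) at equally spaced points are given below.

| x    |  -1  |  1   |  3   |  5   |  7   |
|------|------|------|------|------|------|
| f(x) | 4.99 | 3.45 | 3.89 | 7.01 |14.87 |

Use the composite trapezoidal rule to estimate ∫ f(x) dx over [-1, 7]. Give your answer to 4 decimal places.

h = 2, n = 4.
(h/2)·[y₀ + 2y₁ + 2y₂ + 2y₃ + y₄] = 1·(48.56) = 48.5600.

48.5600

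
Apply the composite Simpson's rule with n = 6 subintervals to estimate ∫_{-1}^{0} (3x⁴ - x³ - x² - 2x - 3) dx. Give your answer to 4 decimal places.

h = (0 − (-1))/6 = 0.166667.
Nodes x₀,…,x₆ = -1, -0.833333, -0.666667, -0.5, -0.333333, -0.166667, 0.
f(x) = 3x⁴ - x³ - x² - 2x - 3: f₀=2, f₁=-0.002315, f₂=-1.222222, f₃=-1.9375, f₄=-2.370370, f₅=-2.6875, f₆=-3.
(h/3)·[f₀ + 4f₁ + 2f₂ + 4f₃ + 2f₄ + 4f₅ + f₆] = 0.055556·(-26.694444) = -1.4830.

-1.4830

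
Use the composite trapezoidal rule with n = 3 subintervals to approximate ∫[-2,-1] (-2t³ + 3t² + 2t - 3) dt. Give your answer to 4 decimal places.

8.7222

h = (-1 − (-2))/3 = 0.333333.
Nodes t₀,…,t₃ = -2, -1.666667, -1.333333, -1.
f(t) = -2t³ + 3t² + 2t - 3: f₀=21, f₁=11.259259, f₂=4.407407, f₃=0.
(h/2)·[f₀ + 2f₁ + 2f₂ + f₃] = 0.166667·(52.333333) = 8.7222.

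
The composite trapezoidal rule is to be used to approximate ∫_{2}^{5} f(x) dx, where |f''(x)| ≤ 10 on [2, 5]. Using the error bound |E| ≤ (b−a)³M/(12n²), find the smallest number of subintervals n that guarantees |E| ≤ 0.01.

48

Need 270/(12n²) ≤ 0.01.
n² ≥ 270/(12·0.01) = 2250 ⇒ n ≥ 47.4342, so the smallest n is 48.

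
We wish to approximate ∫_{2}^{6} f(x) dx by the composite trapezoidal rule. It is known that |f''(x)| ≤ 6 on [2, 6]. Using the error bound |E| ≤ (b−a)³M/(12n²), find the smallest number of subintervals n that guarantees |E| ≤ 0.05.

Need 384/(12n²) ≤ 0.05.
n² ≥ 384/(12·0.05) = 640 ⇒ n ≥ 25.2982, so the smallest n is 26.

26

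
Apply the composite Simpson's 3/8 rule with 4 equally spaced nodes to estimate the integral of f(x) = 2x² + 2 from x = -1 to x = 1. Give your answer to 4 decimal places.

5.3333

h = (1 − (-1))/3 = 0.666667.
Nodes x₀,…,x₃ = -1, -0.333333, 0.333333, 1.
f(x) = 2x² + 2: f₀=4, f₁=2.222222, f₂=2.222222, f₃=4.
(3h/8)·[f₀ + 3f₁ + 3f₂ + f₃] = 0.25·(21.333333) = 5.3333.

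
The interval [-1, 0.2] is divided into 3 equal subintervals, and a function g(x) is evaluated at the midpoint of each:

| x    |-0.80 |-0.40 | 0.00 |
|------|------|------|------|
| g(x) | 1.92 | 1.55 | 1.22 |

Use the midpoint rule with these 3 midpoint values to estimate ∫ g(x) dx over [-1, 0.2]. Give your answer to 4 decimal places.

h = 0.4, n = 3.
h·[y(m₁) + y(m₂) + y(m₃)] = 0.4·(4.69) = 1.8760.

1.8760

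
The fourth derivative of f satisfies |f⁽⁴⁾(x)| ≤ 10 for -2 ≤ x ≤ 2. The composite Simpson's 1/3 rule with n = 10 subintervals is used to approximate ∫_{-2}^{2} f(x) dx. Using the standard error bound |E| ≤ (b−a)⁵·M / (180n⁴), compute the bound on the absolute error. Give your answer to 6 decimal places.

|E| ≤ (4)⁵·10 / (180·10⁴) = 10240/1800000 = 0.005689.

0.005689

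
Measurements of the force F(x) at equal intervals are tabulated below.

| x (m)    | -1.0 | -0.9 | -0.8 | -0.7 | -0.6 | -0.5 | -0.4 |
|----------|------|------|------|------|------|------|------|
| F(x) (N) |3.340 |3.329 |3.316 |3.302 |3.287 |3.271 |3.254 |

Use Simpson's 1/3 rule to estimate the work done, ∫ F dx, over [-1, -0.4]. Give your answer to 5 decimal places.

1.98027

h = 0.1, n = 6.
(h/3)·[y₀ + 4y₁ + 2y₂ + 4y₃ + 2y₄ + 4y₅ + y₆] = 0.033333·(59.408) = 1.98027.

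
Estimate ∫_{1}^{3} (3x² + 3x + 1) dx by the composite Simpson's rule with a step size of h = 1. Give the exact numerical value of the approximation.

40

h = (3 − 1)/2 = 1.
Nodes x₀,…,x₂ = 1, 2, 3.
f(x) = 3x² + 3x + 1: f₀=7, f₁=19, f₂=37.
(h/3)·[f₀ + 4f₁ + f₂] = 0.333333·(120) = 40.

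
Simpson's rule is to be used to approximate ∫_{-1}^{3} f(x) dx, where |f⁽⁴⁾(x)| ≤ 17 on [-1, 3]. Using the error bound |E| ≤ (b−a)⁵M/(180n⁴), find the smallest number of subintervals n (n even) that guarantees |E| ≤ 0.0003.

Need 17408/(180n⁴) ≤ 0.0003.
n⁴ ≥ 17408/(180·0.0003) = 322370 ⇒ n ≥ 23.8281, so the smallest even n is 24. (n must be even for Simpson's rule.)

24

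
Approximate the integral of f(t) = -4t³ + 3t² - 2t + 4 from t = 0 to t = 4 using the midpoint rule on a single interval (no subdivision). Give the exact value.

M = (b−a)·f(2) = 4·(-20) = -80.

-80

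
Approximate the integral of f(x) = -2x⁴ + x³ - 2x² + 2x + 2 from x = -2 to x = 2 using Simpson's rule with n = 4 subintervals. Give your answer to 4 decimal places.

-29.3333

h = (2 − (-2))/4 = 1.
Nodes x₀,…,x₄ = -2, -1, 0, 1, 2.
f(x) = -2x⁴ + x³ - 2x² + 2x + 2: f₀=-50, f₁=-5, f₂=2, f₃=1, f₄=-26.
(h/3)·[f₀ + 4f₁ + 2f₂ + 4f₃ + f₄] = 0.333333·(-88) = -29.3333.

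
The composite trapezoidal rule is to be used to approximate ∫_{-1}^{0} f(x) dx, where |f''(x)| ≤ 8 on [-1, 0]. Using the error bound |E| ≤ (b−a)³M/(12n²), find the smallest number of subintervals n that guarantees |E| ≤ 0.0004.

41

Need 8/(12n²) ≤ 0.0004.
n² ≥ 8/(12·0.0004) = 1666.67 ⇒ n ≥ 40.8248, so the smallest n is 41.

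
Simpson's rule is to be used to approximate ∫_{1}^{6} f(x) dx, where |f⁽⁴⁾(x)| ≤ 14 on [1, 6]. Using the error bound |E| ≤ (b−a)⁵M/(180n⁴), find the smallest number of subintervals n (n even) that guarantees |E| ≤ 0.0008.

24

Need 43750/(180n⁴) ≤ 0.0008.
n⁴ ≥ 43750/(180·0.0008) = 303819 ⇒ n ≥ 23.4776, so the smallest even n is 24. (n must be even for Simpson's rule.)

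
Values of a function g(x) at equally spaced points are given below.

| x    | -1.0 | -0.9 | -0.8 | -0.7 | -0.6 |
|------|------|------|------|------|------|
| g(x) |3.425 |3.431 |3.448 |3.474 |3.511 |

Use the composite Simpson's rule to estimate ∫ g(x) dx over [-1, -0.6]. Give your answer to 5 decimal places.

1.38173

h = 0.1, n = 4.
(h/3)·[y₀ + 4y₁ + 2y₂ + 4y₃ + y₄] = 0.033333·(41.452) = 1.38173.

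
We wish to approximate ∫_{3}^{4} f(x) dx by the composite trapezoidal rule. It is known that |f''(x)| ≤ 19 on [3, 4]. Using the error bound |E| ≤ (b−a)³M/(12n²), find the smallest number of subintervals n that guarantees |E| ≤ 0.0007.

Need 19/(12n²) ≤ 0.0007.
n² ≥ 19/(12·0.0007) = 2261.9 ⇒ n ≥ 47.5595, so the smallest n is 48.

48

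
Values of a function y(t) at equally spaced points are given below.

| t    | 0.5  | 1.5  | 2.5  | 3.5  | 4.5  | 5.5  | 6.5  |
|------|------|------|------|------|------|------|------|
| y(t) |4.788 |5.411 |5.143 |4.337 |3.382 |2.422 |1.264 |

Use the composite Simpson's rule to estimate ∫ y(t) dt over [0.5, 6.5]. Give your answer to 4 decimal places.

h = 1, n = 6.
(h/3)·[y₀ + 4y₁ + 2y₂ + 4y₃ + 2y₄ + 4y₅ + y₆] = 0.333333·(71.782) = 23.9273.

23.9273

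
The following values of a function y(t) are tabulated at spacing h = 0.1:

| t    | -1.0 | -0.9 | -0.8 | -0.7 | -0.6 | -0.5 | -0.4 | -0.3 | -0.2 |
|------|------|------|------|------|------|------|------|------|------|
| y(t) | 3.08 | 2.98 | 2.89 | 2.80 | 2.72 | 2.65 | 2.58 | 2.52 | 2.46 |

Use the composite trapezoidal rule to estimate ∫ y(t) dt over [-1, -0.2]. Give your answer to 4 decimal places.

2.1910

h = 0.1, n = 8.
(h/2)·[y₀ + 2y₁ + 2y₂ + 2y₃ + 2y₄ + 2y₅ + 2y₆ + 2y₇ + y₈] = 0.05·(43.82) = 2.1910.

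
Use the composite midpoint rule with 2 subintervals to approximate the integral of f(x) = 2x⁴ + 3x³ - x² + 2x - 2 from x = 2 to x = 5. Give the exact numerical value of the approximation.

h = (5 − 2)/2 = 1.5.
Midpoints m₁,…,m₂ = 2.75, 4.25.
f(m₁)=172.7109375, f(m₂)=871.2421875.
h·[f(m₁) + f(m₂)] = 1.5·(1043.953125) = 1565.9296875.

1565.9296875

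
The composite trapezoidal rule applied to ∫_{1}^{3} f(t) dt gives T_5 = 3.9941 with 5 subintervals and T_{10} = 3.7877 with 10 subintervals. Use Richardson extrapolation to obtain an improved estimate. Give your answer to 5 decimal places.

3.71890

R = (4·T_{10} − T_5) / 3 = (4·3.7877 − 3.9941)/3 = (11.1567)/3 = 3.71890.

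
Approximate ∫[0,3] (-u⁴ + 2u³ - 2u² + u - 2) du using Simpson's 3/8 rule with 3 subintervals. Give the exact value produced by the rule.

-28.5

h = (3 − 0)/3 = 1.
Nodes u₀,…,u₃ = 0, 1, 2, 3.
f(u) = -u⁴ + 2u³ - 2u² + u - 2: f₀=-2, f₁=-2, f₂=-8, f₃=-44.
(3h/8)·[f₀ + 3f₁ + 3f₂ + f₃] = 0.375·(-76) = -28.5.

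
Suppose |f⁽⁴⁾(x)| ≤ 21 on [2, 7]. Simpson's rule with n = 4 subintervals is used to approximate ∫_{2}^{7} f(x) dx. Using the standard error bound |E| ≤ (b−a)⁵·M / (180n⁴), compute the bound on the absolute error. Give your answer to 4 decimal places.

|E| ≤ (5)⁵·21 / (180·4⁴) = 65625/46080 = 1.4242.

1.4242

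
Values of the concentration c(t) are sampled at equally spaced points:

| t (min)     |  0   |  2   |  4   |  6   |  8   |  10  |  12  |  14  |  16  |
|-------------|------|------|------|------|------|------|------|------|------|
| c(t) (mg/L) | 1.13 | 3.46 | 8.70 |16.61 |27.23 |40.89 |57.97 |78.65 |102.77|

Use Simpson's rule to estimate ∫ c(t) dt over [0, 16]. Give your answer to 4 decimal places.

566.7600

h = 2, n = 8.
(h/3)·[y₀ + 4y₁ + 2y₂ + 4y₃ + 2y₄ + 4y₅ + 2y₆ + 4y₇ + y₈] = 0.666667·(850.14) = 566.7600.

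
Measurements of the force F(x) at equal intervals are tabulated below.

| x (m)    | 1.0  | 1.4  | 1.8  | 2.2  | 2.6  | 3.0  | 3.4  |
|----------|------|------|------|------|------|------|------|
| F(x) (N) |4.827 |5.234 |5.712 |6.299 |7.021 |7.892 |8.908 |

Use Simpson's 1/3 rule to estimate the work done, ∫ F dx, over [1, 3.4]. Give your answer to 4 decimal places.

15.5868

h = 0.4, n = 6.
(h/3)·[y₀ + 4y₁ + 2y₂ + 4y₃ + 2y₄ + 4y₅ + y₆] = 0.133333·(116.901) = 15.5868.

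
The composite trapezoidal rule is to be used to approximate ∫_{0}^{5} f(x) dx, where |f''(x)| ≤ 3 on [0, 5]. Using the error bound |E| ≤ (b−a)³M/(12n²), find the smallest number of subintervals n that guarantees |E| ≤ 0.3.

Need 375/(12n²) ≤ 0.3.
n² ≥ 375/(12·0.3) = 104.167 ⇒ n ≥ 10.2062, so the smallest n is 11.

11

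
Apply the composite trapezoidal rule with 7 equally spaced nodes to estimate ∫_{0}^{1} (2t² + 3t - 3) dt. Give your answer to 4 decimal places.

-0.8241

h = (1 − 0)/6 = 0.166667.
Nodes t₀,…,t₆ = 0, 0.166667, 0.333333, 0.5, 0.666667, 0.833333, 1.
f(t) = 2t² + 3t - 3: f₀=-3, f₁=-2.444444, f₂=-1.777778, f₃=-1, f₄=-0.111111, f₅=0.888889, f₆=2.
(h/2)·[f₀ + 2f₁ + 2f₂ + 2f₃ + 2f₄ + 2f₅ + f₆] = 0.083333·(-9.888889) = -0.8241.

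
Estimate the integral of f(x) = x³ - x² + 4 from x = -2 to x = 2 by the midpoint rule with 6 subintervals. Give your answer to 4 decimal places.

h = (2 − (-2))/6 = 0.666667.
Midpoints m₁,…,m₆ = -1.666667, -1, -0.333333, 0.333333, 1, 1.666667.
f(m₁)=-3.407407, f(m₂)=2, f(m₃)=3.851852, f(m₄)=3.925926, f(m₅)=4, f(m₆)=5.851852.
h·[f(m₁) + f(m₂) + f(m₃) + f(m₄) + f(m₅) + f(m₆)] = 0.666667·(16.222222) = 10.8148.

10.8148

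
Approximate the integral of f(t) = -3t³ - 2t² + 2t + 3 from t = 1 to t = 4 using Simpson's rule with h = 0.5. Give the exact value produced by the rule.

h = (4 − 1)/6 = 0.5.
Nodes t₀,…,t₆ = 1, 1.5, 2, 2.5, 3, 3.5, 4.
f(t) = -3t³ - 2t² + 2t + 3: f₀=0, f₁=-8.625, f₂=-25, f₃=-51.375, f₄=-90, f₅=-143.125, f₆=-213.
(h/3)·[f₀ + 4f₁ + 2f₂ + 4f₃ + 2f₄ + 4f₅ + f₆] = 0.166667·(-1255.5) = -209.25.

-209.25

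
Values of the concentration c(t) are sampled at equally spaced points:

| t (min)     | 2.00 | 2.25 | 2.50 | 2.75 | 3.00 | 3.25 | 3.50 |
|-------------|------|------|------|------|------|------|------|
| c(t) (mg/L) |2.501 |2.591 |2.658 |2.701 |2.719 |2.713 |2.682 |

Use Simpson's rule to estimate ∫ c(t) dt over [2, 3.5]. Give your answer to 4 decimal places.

h = 0.25, n = 6.
(h/3)·[y₀ + 4y₁ + 2y₂ + 4y₃ + 2y₄ + 4y₅ + y₆] = 0.083333·(47.957) = 3.9964.

3.9964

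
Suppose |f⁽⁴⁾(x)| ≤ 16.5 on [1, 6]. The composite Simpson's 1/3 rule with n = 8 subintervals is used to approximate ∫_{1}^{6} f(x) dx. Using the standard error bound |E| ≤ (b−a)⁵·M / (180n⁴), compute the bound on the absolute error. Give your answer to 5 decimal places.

0.06994

|E| ≤ (5)⁵·16.5 / (180·8⁴) = 51562.5/737280 = 0.06994.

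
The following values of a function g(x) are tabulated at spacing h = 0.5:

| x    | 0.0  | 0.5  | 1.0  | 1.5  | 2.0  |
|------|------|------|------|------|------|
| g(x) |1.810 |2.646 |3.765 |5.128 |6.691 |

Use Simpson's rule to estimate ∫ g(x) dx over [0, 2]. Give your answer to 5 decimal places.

h = 0.5, n = 4.
(h/3)·[y₀ + 4y₁ + 2y₂ + 4y₃ + y₄] = 0.166667·(47.127) = 7.85450.

7.85450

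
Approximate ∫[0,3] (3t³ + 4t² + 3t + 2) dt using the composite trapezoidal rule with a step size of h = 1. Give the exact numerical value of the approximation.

h = (3 − 0)/3 = 1.
Nodes t₀,…,t₃ = 0, 1, 2, 3.
f(t) = 3t³ + 4t² + 3t + 2: f₀=2, f₁=12, f₂=48, f₃=128.
(h/2)·[f₀ + 2f₁ + 2f₂ + f₃] = 0.5·(250) = 125.

125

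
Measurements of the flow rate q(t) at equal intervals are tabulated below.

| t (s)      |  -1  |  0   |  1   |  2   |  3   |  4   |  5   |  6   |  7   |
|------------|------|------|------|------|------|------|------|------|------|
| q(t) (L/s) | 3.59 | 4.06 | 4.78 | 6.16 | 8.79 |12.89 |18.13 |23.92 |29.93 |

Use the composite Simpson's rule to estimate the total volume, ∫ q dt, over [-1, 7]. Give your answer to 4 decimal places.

h = 1, n = 8.
(h/3)·[y₀ + 4y₁ + 2y₂ + 4y₃ + 2y₄ + 4y₅ + 2y₆ + 4y₇ + y₈] = 0.333333·(285.04) = 95.0133.

95.0133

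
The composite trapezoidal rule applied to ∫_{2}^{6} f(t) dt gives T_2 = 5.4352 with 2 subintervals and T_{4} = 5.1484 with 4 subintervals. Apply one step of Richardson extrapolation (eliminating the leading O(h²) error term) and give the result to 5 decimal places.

5.05280

R = (4·T_{4} − T_2) / 3 = (4·5.1484 − 5.4352)/3 = (15.1584)/3 = 5.05280.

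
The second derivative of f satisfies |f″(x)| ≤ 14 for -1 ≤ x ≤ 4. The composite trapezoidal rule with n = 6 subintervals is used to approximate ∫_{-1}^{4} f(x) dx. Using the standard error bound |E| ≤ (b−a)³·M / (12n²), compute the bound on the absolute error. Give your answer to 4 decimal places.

|E| ≤ (5)³·14 / (12·6²) = 1750/432 = 4.0509.

4.0509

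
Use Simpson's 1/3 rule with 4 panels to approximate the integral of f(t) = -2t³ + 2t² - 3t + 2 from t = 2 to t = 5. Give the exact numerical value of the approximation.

-252

h = (5 − 2)/4 = 0.75.
Nodes t₀,…,t₄ = 2, 2.75, 3.5, 4.25, 5.
f(t) = -2t³ + 2t² - 3t + 2: f₀=-12, f₁=-32.71875, f₂=-69.75, f₃=-128.15625, f₄=-213.
(h/3)·[f₀ + 4f₁ + 2f₂ + 4f₃ + f₄] = 0.25·(-1008) = -252.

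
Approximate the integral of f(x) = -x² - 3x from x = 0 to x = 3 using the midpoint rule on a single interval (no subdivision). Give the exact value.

M = (b−a)·f(1.5) = 3·(-6.75) = -20.25.

-20.25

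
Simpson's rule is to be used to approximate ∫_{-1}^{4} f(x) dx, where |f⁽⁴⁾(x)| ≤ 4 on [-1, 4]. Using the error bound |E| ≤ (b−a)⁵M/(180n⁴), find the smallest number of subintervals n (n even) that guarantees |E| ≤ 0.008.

10

Need 12500/(180n⁴) ≤ 0.008.
n⁴ ≥ 12500/(180·0.008) = 8680.56 ⇒ n ≥ 9.6524, so the smallest even n is 10. (n must be even for Simpson's rule.)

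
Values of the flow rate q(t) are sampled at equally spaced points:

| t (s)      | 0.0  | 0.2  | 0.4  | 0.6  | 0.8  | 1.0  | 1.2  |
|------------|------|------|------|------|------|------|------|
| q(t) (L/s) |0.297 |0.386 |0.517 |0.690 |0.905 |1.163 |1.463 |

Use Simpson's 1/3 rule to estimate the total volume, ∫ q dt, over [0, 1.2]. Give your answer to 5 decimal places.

h = 0.2, n = 6.
(h/3)·[y₀ + 4y₁ + 2y₂ + 4y₃ + 2y₄ + 4y₅ + y₆] = 0.066667·(13.560) = 0.90400.

0.90400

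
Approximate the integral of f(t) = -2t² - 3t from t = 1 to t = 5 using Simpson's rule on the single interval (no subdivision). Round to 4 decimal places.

S = (b−a)/6 · [f(1) + 4f(3) + f(5)] = 0.666667·[(-5) + 4·(-27) + (-65)] = -118.6667.

-118.6667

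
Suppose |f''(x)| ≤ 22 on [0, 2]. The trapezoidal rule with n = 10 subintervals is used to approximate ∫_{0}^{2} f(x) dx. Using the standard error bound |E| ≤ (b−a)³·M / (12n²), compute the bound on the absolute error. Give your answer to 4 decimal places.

|E| ≤ (2)³·22 / (12·10²) = 176/1200 = 0.1467.

0.1467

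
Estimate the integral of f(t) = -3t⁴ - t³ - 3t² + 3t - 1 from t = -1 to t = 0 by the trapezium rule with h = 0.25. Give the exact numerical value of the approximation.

h = (0 − (-1))/4 = 0.25.
Nodes t₀,…,t₄ = -1, -0.75, -0.5, -0.25, 0.
f(t) = -3t⁴ - t³ - 3t² + 3t - 1: f₀=-9, f₁=-5.46484375, f₂=-3.3125, f₃=-1.93359375, f₄=-1.
(h/2)·[f₀ + 2f₁ + 2f₂ + 2f₃ + f₄] = 0.125·(-31.421875) = -3.927734375.

-3.927734375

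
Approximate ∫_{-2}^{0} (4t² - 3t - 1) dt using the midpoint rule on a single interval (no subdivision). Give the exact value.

M = (b−a)·f(-1) = 2·(6) = 12.

12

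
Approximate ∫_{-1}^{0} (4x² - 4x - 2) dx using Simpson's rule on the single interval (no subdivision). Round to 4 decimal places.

1.3333

S = (b−a)/6 · [f(-1) + 4f(-0.5) + f(0)] = 0.166667·[6 + 4·1 + (-2)] = 1.3333.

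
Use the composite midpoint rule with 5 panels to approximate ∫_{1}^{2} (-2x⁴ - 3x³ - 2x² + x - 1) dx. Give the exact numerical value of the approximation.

h = (2 − 1)/5 = 0.2.
Midpoints m₁,…,m₅ = 1.1, 1.3, 1.5, 1.7, 1.9.
f(m₁)=-9.2412, f(m₂)=-15.3832, f(m₃)=-24.25, f(m₄)=-36.5232, f(m₅)=-52.9612.
h·[f(m₁) + f(m₂) + f(m₃) + f(m₄) + f(m₅)] = 0.2·(-138.3588) = -27.67176.

-27.67176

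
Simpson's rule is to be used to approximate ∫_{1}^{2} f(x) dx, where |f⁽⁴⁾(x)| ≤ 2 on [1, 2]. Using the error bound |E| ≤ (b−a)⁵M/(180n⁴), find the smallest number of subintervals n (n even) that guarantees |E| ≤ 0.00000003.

Need 2/(180n⁴) ≤ 0.00000003.
n⁴ ≥ 2/(180·0.00000003) = 370370 ⇒ n ≥ 24.6694, so the smallest even n is 26. (n must be even for Simpson's rule.)

26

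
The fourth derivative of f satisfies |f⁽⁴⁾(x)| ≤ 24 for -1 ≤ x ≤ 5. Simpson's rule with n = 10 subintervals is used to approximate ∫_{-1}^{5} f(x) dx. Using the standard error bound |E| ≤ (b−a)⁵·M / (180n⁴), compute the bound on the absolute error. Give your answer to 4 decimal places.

0.1037

|E| ≤ (6)⁵·24 / (180·10⁴) = 186624/1800000 = 0.1037.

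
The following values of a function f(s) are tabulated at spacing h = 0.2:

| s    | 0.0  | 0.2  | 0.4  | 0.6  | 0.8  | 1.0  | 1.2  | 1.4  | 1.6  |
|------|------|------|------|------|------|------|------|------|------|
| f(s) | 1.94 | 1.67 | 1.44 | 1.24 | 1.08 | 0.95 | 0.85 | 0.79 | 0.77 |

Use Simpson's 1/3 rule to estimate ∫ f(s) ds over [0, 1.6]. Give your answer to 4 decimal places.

1.8700

h = 0.2, n = 8.
(h/3)·[y₀ + 4y₁ + 2y₂ + 4y₃ + 2y₄ + 4y₅ + 2y₆ + 4y₇ + y₈] = 0.066667·(28.05) = 1.8700.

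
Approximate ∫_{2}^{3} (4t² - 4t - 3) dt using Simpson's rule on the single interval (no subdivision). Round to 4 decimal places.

S = (b−a)/6 · [f(2) + 4f(2.5) + f(3)] = 0.166667·[5 + 4·12 + 21] = 12.3333.

12.3333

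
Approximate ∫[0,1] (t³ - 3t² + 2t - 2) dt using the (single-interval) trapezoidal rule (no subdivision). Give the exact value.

T = (b−a)/2 · [f(0) + f(1)] = 0.5·[(-2) + (-2)] = -2.

-2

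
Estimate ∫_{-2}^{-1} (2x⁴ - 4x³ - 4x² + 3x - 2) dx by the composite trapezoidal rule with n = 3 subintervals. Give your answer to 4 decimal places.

h = (-1 − (-2))/3 = 0.333333.
Nodes x₀,…,x₃ = -2, -1.666667, -1.333333, -1.
f(x) = 2x⁴ - 4x³ - 4x² + 3x - 2: f₀=40, f₁=15.839506, f₂=2.691358, f₃=-3.
(h/2)·[f₀ + 2f₁ + 2f₂ + f₃] = 0.166667·(74.061728) = 12.3436.

12.3436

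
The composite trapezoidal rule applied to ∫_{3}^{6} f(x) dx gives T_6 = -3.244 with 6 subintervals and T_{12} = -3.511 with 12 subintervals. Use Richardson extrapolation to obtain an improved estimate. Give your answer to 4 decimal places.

R = (4·T_{12} − T_6) / 3 = (4·(-3.511) − (-3.244))/3 = (-10.800)/3 = -3.6000.

-3.6000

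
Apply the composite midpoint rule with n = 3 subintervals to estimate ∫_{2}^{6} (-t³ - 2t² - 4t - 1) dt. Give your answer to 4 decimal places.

-518.3704

h = (6 − 2)/3 = 1.333333.
Midpoints m₁,…,m₃ = 2.666667, 4, 5.333333.
f(m₁)=-44.851852, f(m₂)=-113, f(m₃)=-230.925926.
h·[f(m₁) + f(m₂) + f(m₃)] = 1.333333·(-388.777778) = -518.3704.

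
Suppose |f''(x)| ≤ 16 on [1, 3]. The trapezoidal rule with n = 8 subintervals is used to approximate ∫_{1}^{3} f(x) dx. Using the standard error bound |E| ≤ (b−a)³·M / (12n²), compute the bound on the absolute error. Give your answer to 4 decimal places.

0.1667

|E| ≤ (2)³·16 / (12·8²) = 128/768 = 0.1667.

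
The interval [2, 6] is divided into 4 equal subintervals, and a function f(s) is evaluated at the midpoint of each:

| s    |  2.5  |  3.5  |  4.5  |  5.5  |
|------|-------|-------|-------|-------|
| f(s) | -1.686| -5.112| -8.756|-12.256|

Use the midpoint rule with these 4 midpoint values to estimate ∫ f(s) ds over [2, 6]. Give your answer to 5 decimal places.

-27.81000

h = 1, n = 4.
h·[y(m₁) + y(m₂) + y(m₃) + y(m₄)] = 1·(-27.810) = -27.81000.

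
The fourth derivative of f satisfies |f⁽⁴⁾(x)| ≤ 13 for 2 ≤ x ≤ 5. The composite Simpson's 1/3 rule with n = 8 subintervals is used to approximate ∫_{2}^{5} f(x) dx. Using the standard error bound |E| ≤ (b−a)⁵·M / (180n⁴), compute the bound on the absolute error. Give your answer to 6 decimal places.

|E| ≤ (3)⁵·13 / (180·8⁴) = 3159/737280 = 0.004285.

0.004285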